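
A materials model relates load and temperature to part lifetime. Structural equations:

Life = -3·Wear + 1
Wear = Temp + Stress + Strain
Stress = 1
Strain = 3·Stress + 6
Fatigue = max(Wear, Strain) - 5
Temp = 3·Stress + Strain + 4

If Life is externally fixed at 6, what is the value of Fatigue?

21

do(Life=6) replaces the equation Life = -3·Wear + 1 with the constant Life = 6.
Since Fatigue is not a descendant of the intervened variable, it is unaffected.
Strain = 3·Stress + 6  [with Stress=1]  = 9
Temp = 3·Stress + Strain + 4  [with Stress=1, Strain=9]  = 16
Wear = Temp + Stress + Strain  [with Temp=16, Stress=1, Strain=9]  = 26
Fatigue = max(Wear, Strain) - 5  [with Wear=26, Strain=9]  = 21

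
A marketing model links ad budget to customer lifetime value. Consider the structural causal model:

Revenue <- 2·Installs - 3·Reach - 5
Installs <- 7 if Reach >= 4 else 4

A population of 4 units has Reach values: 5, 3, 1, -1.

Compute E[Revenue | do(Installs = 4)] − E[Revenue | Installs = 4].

Under do(Installs=4), Installs's equation is replaced by Installs=4 for every unit. Per-unit Revenue: -12, -6, 0, 6. Mean = -3.
Observing Installs=4 restricts to units where Installs's equation naturally yields 4: Reach ∈ {3, 1, -1}. In that subpopulation Revenue = -6, 0, 6, mean 0.
Difference = -3 − 0 = -3.

-3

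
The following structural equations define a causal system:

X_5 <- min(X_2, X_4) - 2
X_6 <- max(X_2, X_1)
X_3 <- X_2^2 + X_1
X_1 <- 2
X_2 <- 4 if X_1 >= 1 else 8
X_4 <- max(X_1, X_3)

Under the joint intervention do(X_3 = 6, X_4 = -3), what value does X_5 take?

-5

Setting X_3 = 6, X_4 = -3 by intervention discards those variables' equations.
X_2 = 4 if X_1 >= 1 else 8  [with X_1=2]  = 4
X_5 = min(X_2, X_4) - 2  [with X_2=4, X_4=-3]  = -5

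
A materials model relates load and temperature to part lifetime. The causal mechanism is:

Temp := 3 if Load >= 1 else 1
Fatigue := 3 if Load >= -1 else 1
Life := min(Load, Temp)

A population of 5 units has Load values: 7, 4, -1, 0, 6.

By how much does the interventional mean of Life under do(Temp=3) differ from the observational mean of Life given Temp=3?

Under do(Temp=3), Temp's equation is replaced by Temp=3 for every unit. Per-unit Life: 3, 3, -1, 0, 3. Mean = 1.6.
E[Life|Temp=3] averages over only the 3 units with Temp=3 (Load = 7, 4, 6): Life = 3, 3, 3, mean 3.
Difference = 1.6 − 3 = -1.4.

-1.4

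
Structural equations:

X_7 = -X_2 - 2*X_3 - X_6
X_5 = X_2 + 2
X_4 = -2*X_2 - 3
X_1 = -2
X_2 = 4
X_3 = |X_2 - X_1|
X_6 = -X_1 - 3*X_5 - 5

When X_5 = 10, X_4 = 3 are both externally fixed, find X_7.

17

Setting X_5 = 10, X_4 = 3 by intervention discards those variables' equations.
X_3 = |X_2 - X_1|  [with X_2=4, X_1=-2]  = 6
X_6 = -X_1 - 3*X_5 - 5  [with X_1=-2, X_5=10]  = -33
X_7 = -X_2 - 2*X_3 - X_6  [with X_2=4, X_3=6, X_6=-33]  = 17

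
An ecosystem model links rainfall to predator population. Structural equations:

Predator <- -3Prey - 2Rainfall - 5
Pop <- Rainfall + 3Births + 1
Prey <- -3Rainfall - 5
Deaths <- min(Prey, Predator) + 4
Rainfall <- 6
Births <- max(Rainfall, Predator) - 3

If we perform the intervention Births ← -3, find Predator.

Under do(Births=-3), the mechanism Births <- max(Rainfall, Predator) - 3 is discarded; Births is fixed at -3.
Since Predator is not a descendant of the intervened variable, it is unaffected.
Prey = -3Rainfall - 5  [with Rainfall=6]  = -23
Predator = -3Prey - 2Rainfall - 5  [with Prey=-23, Rainfall=6]  = 52

52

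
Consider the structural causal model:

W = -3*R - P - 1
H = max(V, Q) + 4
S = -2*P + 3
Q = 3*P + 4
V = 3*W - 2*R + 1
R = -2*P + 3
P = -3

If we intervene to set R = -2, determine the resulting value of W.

8

The intervention breaks the incoming arrows to R: R = -2*P + 3 no longer applies, and R = -2.
W = -3*R - P - 1  [with R=-2, P=-3]  = 8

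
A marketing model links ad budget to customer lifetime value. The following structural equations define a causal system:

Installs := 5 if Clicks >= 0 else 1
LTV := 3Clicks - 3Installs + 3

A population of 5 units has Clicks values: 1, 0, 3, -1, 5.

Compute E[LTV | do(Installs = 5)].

-7.2

Every unit gets Installs=5 under the intervention. LTV values become -9, -12, -3, -15, 3; E[LTV|do(Installs=5)] = -7.2.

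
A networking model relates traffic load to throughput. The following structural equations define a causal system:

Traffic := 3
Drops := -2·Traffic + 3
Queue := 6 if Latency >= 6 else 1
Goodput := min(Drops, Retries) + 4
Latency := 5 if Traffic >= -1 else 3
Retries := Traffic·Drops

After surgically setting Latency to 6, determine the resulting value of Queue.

The intervention breaks the incoming arrows to Latency: Latency := 5 if Traffic >= -1 else 3 no longer applies, and Latency = 6.
Queue = 6 if Latency >= 6 else 1  [with Latency=6]  = 6

6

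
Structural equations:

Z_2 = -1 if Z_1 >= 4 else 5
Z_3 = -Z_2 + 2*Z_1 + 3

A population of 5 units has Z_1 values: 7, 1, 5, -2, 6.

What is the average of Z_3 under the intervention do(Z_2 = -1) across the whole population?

Under do(Z_2=-1), Z_2's equation is replaced by Z_2=-1 for every unit. Per-unit Z_3: 18, 6, 14, 0, 16. Mean = 10.8.

10.8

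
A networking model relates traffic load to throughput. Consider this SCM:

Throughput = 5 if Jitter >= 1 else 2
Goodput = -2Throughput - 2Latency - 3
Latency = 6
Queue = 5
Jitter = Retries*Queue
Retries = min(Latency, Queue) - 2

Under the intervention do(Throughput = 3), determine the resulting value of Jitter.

15

The intervention breaks the incoming arrows to Throughput: Throughput = 5 if Jitter >= 1 else 2 no longer applies, and Throughput = 3.
Since Jitter is not a descendant of the intervened variable, it is unaffected.
Retries = min(Latency, Queue) - 2  [with Latency=6, Queue=5]  = 3
Jitter = Retries*Queue  [with Retries=3, Queue=5]  = 15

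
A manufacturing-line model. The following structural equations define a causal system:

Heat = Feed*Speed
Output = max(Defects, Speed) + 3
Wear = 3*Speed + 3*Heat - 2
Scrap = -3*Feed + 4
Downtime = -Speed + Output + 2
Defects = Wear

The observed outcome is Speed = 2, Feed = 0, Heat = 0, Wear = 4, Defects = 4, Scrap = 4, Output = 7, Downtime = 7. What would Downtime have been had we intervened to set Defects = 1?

5

do(Defects=1) replaces the equation Defects = Wear with the constant Defects = 1.
Output = max(Defects, Speed) + 3  [with Defects=1, Speed=2]  = 5
Downtime = -Speed + Output + 2  [with Speed=2, Output=5]  = 5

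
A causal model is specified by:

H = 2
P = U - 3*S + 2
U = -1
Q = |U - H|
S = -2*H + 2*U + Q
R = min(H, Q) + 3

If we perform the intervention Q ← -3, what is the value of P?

The intervention breaks the incoming arrows to Q: Q = |U - H| no longer applies, and Q = -3.
S = -2*H + 2*U + Q  [with H=2, U=-1, Q=-3]  = -9
P = U - 3*S + 2  [with U=-1, S=-9]  = 28

28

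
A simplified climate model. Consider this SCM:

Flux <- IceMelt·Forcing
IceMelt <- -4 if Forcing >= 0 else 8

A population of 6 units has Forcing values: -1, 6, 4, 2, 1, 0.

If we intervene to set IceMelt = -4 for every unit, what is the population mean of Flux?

Every unit gets IceMelt=-4 under the intervention. Flux values become 4, -24, -16, -8, -4, 0; E[Flux|do(IceMelt=-4)] = -8.

-8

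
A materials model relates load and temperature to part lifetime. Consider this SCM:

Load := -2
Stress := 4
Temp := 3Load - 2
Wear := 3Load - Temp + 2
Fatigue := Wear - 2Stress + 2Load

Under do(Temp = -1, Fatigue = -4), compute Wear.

The joint intervention fixes Temp = -1, Fatigue = -4, removing each variable's own equation.
Wear = 3Load - Temp + 2  [with Load=-2, Temp=-1]  = -3

-3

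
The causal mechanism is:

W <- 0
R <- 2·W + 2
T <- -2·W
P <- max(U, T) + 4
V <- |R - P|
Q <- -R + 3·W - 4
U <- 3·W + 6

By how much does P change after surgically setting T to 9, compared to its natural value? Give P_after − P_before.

The intervention breaks the incoming arrows to T: T <- -2·W no longer applies, and T = 9.
U = 3·W + 6  [with W=0]  = 6
P = max(U, T) + 4  [with U=6, T=9]  = 13
Without intervention: U = 3·W + 6  [with W=0]  = 6; T = -2·W  [with W=0]  = 0; P = max(U, T) + 4  [with U=6, T=0]  = 10.
Change = 13 − 10 = 3.

3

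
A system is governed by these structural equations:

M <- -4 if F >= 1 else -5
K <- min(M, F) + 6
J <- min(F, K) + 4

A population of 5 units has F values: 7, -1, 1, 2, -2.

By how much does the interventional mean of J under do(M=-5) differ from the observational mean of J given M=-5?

Under do(M=-5), M's equation is replaced by M=-5 for every unit. Per-unit J: 5, 3, 5, 5, 2. Mean = 4.
Observing M=-5 restricts to units where M's equation naturally yields -5: F ∈ {-1, -2}. In that subpopulation J = 3, 2, mean 2.5.
Difference = 4 − 2.5 = 1.5.

1.5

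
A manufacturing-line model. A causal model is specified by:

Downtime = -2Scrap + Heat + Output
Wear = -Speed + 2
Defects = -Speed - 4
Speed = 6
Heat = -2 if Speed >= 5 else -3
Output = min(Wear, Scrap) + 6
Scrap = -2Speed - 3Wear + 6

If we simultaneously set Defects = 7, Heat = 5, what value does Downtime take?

Under do(Defects = 7, Heat = 5), each intervened variable's structural equation is replaced by its fixed value.
Wear = -Speed + 2  [with Speed=6]  = -4
Scrap = -2Speed - 3Wear + 6  [with Speed=6, Wear=-4]  = 6
Output = min(Wear, Scrap) + 6  [with Wear=-4, Scrap=6]  = 2
Downtime = -2Scrap + Heat + Output  [with Scrap=6, Heat=5, Output=2]  = -5

-5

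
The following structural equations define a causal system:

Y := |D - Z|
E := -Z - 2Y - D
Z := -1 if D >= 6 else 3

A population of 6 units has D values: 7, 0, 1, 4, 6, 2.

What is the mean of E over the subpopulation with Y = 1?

-8

Observing Y=1 restricts to units where Y's equation naturally yields 1: D ∈ {4, 2}. In that subpopulation E = -9, -7, mean -8.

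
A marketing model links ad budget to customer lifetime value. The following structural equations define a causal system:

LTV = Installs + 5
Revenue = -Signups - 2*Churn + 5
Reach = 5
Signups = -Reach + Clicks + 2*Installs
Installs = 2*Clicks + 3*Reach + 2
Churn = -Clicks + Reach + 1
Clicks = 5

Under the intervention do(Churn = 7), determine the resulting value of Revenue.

-63

The intervention breaks the incoming arrows to Churn: Churn = -Clicks + Reach + 1 no longer applies, and Churn = 7.
Installs = 2*Clicks + 3*Reach + 2  [with Clicks=5, Reach=5]  = 27
Signups = -Reach + Clicks + 2*Installs  [with Reach=5, Clicks=5, Installs=27]  = 54
Revenue = -Signups - 2*Churn + 5  [with Signups=54, Churn=7]  = -63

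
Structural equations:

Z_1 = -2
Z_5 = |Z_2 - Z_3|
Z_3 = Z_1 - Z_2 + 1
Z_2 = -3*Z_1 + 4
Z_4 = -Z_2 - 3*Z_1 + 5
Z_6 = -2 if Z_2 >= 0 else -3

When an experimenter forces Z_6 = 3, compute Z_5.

21

do(Z_6=3) replaces the equation Z_6 = -2 if Z_2 >= 0 else -3 with the constant Z_6 = 3.
Since Z_5 is not a descendant of the intervened variable, it is unaffected.
Z_2 = -3*Z_1 + 4  [with Z_1=-2]  = 10
Z_3 = Z_1 - Z_2 + 1  [with Z_1=-2, Z_2=10]  = -11
Z_5 = |Z_2 - Z_3|  [with Z_2=10, Z_3=-11]  = 21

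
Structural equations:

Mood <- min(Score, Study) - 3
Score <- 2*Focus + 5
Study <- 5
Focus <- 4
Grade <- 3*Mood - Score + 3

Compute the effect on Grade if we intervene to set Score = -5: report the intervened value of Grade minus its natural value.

do(Score=-5) replaces the equation Score <- 2*Focus + 5 with the constant Score = -5.
Mood = min(Score, Study) - 3  [with Score=-5, Study=5]  = -8
Grade = 3*Mood - Score + 3  [with Mood=-8, Score=-5]  = -16
Without intervention: Score = 2*Focus + 5  [with Focus=4]  = 13; Mood = min(Score, Study) - 3  [with Score=13, Study=5]  = 2; Grade = 3*Mood - Score + 3  [with Mood=2, Score=13]  = -4.
Change = -16 − (-4) = -12.

-12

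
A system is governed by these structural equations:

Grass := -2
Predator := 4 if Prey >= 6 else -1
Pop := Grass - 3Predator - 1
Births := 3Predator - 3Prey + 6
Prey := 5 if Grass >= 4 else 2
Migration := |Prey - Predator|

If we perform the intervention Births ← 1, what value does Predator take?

Under do(Births=1), the mechanism Births := 3Predator - 3Prey + 6 is discarded; Births is fixed at 1.
Since Predator is not a descendant of the intervened variable, it is unaffected.
Prey = 5 if Grass >= 4 else 2  [with Grass=-2]  = 2
Predator = 4 if Prey >= 6 else -1  [with Prey=2]  = -1

-1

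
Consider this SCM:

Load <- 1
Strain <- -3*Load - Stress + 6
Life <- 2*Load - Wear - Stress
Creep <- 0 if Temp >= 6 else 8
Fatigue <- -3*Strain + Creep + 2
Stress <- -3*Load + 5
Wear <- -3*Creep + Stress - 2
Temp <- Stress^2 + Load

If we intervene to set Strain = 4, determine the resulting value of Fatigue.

The intervention breaks the incoming arrows to Strain: Strain <- -3*Load - Stress + 6 no longer applies, and Strain = 4.
Stress = -3*Load + 5  [with Load=1]  = 2
Temp = Stress^2 + Load  [with Stress=2, Load=1]  = 5
Creep = 0 if Temp >= 6 else 8  [with Temp=5]  = 8
Fatigue = -3*Strain + Creep + 2  [with Strain=4, Creep=8]  = -2

-2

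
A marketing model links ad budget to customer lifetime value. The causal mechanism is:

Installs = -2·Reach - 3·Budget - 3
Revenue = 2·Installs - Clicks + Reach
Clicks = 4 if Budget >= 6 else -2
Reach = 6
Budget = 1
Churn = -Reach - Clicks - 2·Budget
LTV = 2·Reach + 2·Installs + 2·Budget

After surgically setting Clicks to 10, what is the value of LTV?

-22

The intervention breaks the incoming arrows to Clicks: Clicks = 4 if Budget >= 6 else -2 no longer applies, and Clicks = 10.
LTV is not downstream of the intervention, so its value is determined by the original equations.
Installs = -2·Reach - 3·Budget - 3  [with Reach=6, Budget=1]  = -18
LTV = 2·Reach + 2·Installs + 2·Budget  [with Reach=6, Installs=-18, Budget=1]  = -22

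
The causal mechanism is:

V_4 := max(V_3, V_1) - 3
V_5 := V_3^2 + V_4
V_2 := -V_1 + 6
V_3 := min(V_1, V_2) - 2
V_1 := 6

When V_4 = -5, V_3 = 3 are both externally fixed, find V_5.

The joint intervention fixes V_4 = -5, V_3 = 3, removing each variable's own equation.
V_5 = V_3^2 + V_4  [with V_3=3, V_4=-5]  = 4

4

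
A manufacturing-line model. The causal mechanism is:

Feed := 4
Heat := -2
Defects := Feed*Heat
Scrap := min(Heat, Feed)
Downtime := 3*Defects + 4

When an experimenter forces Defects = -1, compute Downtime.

do(Defects=-1) replaces the equation Defects := Feed*Heat with the constant Defects = -1.
Downtime = 3*Defects + 4  [with Defects=-1]  = 1

1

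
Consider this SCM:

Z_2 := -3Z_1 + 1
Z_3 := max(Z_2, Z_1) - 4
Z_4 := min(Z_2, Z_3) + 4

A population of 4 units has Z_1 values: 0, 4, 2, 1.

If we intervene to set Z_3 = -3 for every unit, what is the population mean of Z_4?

-1.5

Under do(Z_3=-3), Z_3's equation is replaced by Z_3=-3 for every unit. Per-unit Z_4: 1, -7, -1, 1. Mean = -1.5.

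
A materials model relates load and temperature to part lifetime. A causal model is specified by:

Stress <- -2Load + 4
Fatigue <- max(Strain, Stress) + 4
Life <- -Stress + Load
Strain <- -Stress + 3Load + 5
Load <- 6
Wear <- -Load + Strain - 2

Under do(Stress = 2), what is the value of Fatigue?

25

do(Stress=2) replaces the equation Stress <- -2Load + 4 with the constant Stress = 2.
Strain = -Stress + 3Load + 5  [with Stress=2, Load=6]  = 21
Fatigue = max(Strain, Stress) + 4  [with Strain=21, Stress=2]  = 25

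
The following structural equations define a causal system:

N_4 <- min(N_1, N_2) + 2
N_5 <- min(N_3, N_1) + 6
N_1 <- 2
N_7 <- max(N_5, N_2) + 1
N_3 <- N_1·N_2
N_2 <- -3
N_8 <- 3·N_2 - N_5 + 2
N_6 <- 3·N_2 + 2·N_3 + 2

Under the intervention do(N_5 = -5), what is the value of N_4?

-1

The intervention breaks the incoming arrows to N_5: N_5 <- min(N_3, N_1) + 6 no longer applies, and N_5 = -5.
Since N_4 is not a descendant of the intervened variable, it is unaffected.
N_4 = min(N_1, N_2) + 2  [with N_1=2, N_2=-3]  = -1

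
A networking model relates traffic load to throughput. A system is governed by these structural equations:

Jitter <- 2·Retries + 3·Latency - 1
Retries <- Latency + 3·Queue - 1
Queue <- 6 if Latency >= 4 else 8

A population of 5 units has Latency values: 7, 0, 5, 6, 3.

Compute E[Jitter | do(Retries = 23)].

do(Retries=23) breaks Retries's dependence on Latency. With Retries=23 fixed, Jitter across the units is 66, 45, 60, 63, 54, mean 57.6.

57.6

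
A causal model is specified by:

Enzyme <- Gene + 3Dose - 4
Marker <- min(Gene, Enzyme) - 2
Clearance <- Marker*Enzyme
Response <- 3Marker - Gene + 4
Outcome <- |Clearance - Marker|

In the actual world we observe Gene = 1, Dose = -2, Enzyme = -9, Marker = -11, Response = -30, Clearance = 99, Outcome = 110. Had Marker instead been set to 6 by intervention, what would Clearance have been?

-54

Under do(Marker=6), the mechanism Marker <- min(Gene, Enzyme) - 2 is discarded; Marker is fixed at 6.
Enzyme = Gene + 3Dose - 4  [with Gene=1, Dose=-2]  = -9
Clearance = Marker*Enzyme  [with Marker=6, Enzyme=-9]  = -54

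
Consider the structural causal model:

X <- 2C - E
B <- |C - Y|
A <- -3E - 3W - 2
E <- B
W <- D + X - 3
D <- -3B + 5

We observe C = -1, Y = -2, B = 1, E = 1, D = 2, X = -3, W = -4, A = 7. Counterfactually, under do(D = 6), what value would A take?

-5

do(D=6) replaces the equation D <- -3B + 5 with the constant D = 6.
B = |C - Y|  [with C=-1, Y=-2]  = 1
E = B  [with B=1]  = 1
X = 2C - E  [with C=-1, E=1]  = -3
W = D + X - 3  [with D=6, X=-3]  = 0
A = -3E - 3W - 2  [with E=1, W=0]  = -5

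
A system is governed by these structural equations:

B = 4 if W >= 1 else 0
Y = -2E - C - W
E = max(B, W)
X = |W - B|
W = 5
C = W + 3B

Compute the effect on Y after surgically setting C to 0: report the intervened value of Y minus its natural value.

Intervening sets C = 0 and removes its equation (C = W + 3B).
B = 4 if W >= 1 else 0  [with W=5]  = 4
E = max(B, W)  [with B=4, W=5]  = 5
Y = -2E - C - W  [with E=5, C=0, W=5]  = -15
Without intervention: B = 4 if W >= 1 else 0  [with W=5]  = 4; E = max(B, W)  [with B=4, W=5]  = 5; C = W + 3B  [with W=5, B=4]  = 17; Y = -2E - C - W  [with E=5, C=17, W=5]  = -32.
Change = -15 − (-32) = 17.

17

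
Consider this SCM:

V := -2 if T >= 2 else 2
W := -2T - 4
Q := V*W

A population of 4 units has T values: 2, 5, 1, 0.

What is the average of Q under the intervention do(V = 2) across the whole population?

-16

do(V=2) breaks V's dependence on T. With V=2 fixed, Q across the units is -16, -28, -12, -8, mean -16.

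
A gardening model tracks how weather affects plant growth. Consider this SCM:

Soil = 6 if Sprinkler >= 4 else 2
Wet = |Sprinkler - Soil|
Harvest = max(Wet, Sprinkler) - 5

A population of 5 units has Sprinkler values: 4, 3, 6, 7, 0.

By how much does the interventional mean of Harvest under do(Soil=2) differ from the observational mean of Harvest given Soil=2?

1.9

The intervention sets Soil=2 in all 5 units regardless of Sprinkler. Recomputing Harvest per unit gives -1, -2, 1, 2, -3; average -0.6.
Conditioning on Soil=2 selects the 2 unit(s) with Sprinkler ∈ {3, 0}. Their Harvest values: -2, -3. Mean = -2.5.
Difference = -0.6 − (-2.5) = 1.9.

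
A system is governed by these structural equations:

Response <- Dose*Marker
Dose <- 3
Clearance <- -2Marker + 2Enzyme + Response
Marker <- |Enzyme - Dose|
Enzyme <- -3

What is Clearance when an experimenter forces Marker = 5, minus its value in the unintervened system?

-1

do(Marker=5) replaces the equation Marker <- |Enzyme - Dose| with the constant Marker = 5.
Response = Dose*Marker  [with Dose=3, Marker=5]  = 15
Clearance = -2Marker + 2Enzyme + Response  [with Marker=5, Enzyme=-3, Response=15]  = -1
Without intervention: Marker = |Enzyme - Dose|  [with Enzyme=-3, Dose=3]  = 6; Response = Dose*Marker  [with Dose=3, Marker=6]  = 18; Clearance = -2Marker + 2Enzyme + Response  [with Marker=6, Enzyme=-3, Response=18]  = 0.
Change = -1 − 0 = -1.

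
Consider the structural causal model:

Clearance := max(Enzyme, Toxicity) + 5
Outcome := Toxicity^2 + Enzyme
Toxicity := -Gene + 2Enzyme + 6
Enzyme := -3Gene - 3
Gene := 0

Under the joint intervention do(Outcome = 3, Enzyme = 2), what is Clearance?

Setting Outcome = 3, Enzyme = 2 by intervention discards those variables' equations.
Toxicity = -Gene + 2Enzyme + 6  [with Gene=0, Enzyme=2]  = 10
Clearance = max(Enzyme, Toxicity) + 5  [with Enzyme=2, Toxicity=10]  = 15

15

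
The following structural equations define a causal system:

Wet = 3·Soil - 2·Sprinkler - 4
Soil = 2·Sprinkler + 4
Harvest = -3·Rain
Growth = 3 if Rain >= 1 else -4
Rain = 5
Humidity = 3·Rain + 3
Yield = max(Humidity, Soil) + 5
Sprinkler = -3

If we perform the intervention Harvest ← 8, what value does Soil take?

Under do(Harvest=8), the mechanism Harvest = -3·Rain is discarded; Harvest is fixed at 8.
No directed path runs from Harvest to Soil, so Soil keeps its natural value.
Soil = 2·Sprinkler + 4  [with Sprinkler=-3]  = -2

-2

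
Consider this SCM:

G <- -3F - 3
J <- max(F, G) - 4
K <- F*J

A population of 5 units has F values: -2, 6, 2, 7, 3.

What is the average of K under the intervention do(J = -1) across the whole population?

Every unit gets J=-1 under the intervention. K values become 2, -6, -2, -7, -3; E[K|do(J=-1)] = -3.2.

-3.2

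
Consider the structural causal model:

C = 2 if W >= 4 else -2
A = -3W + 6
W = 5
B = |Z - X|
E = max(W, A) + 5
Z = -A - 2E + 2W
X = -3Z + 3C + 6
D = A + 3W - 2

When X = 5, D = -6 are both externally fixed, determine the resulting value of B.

The joint intervention fixes X = 5, D = -6, removing each variable's own equation.
A = -3W + 6  [with W=5]  = -9
E = max(W, A) + 5  [with W=5, A=-9]  = 10
Z = -A - 2E + 2W  [with A=-9, E=10, W=5]  = -1
B = |Z - X|  [with Z=-1, X=5]  = 6

6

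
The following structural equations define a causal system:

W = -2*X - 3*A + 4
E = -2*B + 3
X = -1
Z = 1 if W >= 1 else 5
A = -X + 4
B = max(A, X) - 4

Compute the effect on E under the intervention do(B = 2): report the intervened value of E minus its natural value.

The intervention breaks the incoming arrows to B: B = max(A, X) - 4 no longer applies, and B = 2.
E = -2*B + 3  [with B=2]  = -1
Without intervention: A = -X + 4  [with X=-1]  = 5; B = max(A, X) - 4  [with A=5, X=-1]  = 1; E = -2*B + 3  [with B=1]  = 1.
Change = -1 − 1 = -2.

-2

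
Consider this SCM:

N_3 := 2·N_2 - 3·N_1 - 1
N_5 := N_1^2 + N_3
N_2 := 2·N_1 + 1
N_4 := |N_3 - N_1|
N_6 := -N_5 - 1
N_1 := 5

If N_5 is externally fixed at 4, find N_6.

The intervention breaks the incoming arrows to N_5: N_5 := N_1^2 + N_3 no longer applies, and N_5 = 4.
N_6 = -N_5 - 1  [with N_5=4]  = -5

-5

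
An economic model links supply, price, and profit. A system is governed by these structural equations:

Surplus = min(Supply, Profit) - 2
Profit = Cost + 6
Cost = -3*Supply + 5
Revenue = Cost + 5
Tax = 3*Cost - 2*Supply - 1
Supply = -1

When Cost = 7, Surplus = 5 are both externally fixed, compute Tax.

The joint intervention fixes Cost = 7, Surplus = 5, removing each variable's own equation.
Tax = 3*Cost - 2*Supply - 1  [with Cost=7, Supply=-1]  = 22

22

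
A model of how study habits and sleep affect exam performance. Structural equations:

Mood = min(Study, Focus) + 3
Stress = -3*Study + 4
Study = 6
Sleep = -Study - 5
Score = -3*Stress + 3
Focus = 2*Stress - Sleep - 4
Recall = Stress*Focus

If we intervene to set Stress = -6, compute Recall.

30

The intervention breaks the incoming arrows to Stress: Stress = -3*Study + 4 no longer applies, and Stress = -6.
Sleep = -Study - 5  [with Study=6]  = -11
Focus = 2*Stress - Sleep - 4  [with Stress=-6, Sleep=-11]  = -5
Recall = Stress*Focus  [with Stress=-6, Focus=-5]  = 30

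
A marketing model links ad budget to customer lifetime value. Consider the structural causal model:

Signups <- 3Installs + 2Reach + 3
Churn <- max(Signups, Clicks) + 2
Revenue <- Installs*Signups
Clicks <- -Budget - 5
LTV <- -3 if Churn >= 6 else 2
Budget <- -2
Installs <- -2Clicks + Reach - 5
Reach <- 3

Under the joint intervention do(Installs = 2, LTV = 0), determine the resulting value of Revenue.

Setting Installs = 2, LTV = 0 by intervention discards those variables' equations.
Signups = 3Installs + 2Reach + 3  [with Installs=2, Reach=3]  = 15
Revenue = Installs*Signups  [with Installs=2, Signups=15]  = 30

30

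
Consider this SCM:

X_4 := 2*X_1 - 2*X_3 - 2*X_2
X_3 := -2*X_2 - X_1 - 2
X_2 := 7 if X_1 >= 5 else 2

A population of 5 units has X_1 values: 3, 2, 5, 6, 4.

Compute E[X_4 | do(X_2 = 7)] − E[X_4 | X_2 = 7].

-6

Every unit gets X_2=7 under the intervention. X_4 values become 30, 26, 38, 42, 34; E[X_4|do(X_2=7)] = 34.
Conditioning on X_2=7 selects the 2 unit(s) with X_1 ∈ {5, 6}. Their X_4 values: 38, 42. Mean = 40.
Difference = 34 − 40 = -6.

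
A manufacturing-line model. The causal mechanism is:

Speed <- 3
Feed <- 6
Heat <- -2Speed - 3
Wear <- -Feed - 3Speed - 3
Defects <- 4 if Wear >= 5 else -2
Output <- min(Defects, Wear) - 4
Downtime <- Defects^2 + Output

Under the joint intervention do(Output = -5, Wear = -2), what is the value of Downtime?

-1

Under do(Output = -5, Wear = -2), each intervened variable's structural equation is replaced by its fixed value.
Defects = 4 if Wear >= 5 else -2  [with Wear=-2]  = -2
Downtime = Defects^2 + Output  [with Defects=-2, Output=-5]  = -1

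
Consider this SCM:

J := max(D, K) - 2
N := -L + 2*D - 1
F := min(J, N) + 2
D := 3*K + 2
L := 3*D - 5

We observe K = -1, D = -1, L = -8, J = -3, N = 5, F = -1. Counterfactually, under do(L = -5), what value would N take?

2

do(L=-5) replaces the equation L := 3*D - 5 with the constant L = -5.
D = 3*K + 2  [with K=-1]  = -1
N = -L + 2*D - 1  [with L=-5, D=-1]  = 2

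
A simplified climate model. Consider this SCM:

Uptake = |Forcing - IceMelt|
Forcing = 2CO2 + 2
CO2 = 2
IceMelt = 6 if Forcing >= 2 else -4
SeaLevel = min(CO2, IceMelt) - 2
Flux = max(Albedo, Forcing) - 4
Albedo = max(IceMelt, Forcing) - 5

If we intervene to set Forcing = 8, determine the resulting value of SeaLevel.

0

do(Forcing=8) replaces the equation Forcing = 2CO2 + 2 with the constant Forcing = 8.
IceMelt = 6 if Forcing >= 2 else -4  [with Forcing=8]  = 6
SeaLevel = min(CO2, IceMelt) - 2  [with CO2=2, IceMelt=6]  = 0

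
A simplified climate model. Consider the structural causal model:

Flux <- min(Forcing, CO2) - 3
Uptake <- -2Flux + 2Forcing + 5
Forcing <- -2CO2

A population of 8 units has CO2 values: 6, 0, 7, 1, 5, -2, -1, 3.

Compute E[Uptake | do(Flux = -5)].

5.5

The intervention sets Flux=-5 in all 8 units regardless of CO2. Recomputing Uptake per unit gives -9, 15, -13, 11, -5, 23, 19, 3; average 5.5.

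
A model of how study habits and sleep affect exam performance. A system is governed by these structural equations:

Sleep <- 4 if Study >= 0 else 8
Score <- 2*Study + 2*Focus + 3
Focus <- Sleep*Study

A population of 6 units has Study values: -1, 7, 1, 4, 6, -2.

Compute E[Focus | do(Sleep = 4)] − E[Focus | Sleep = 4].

Under do(Sleep=4), Sleep's equation is replaced by Sleep=4 for every unit. Per-unit Focus: -4, 28, 4, 16, 24, -8. Mean = 10.
Observing Sleep=4 restricts to units where Sleep's equation naturally yields 4: Study ∈ {7, 1, 4, 6}. In that subpopulation Focus = 28, 4, 16, 24, mean 18.
Difference = 10 − 18 = -8.

-8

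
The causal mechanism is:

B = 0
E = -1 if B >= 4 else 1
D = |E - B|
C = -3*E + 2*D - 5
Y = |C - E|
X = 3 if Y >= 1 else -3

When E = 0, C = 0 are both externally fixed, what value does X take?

-3

The joint intervention fixes E = 0, C = 0, removing each variable's own equation.
Y = |C - E|  [with C=0, E=0]  = 0
X = 3 if Y >= 1 else -3  [with Y=0]  = -3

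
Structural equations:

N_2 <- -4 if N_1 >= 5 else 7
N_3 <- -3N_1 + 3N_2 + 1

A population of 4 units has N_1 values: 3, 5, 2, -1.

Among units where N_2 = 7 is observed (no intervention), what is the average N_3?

E[N_3|N_2=7] averages over only the 3 units with N_2=7 (N_1 = 3, 2, -1): N_3 = 13, 16, 25, mean 18.

18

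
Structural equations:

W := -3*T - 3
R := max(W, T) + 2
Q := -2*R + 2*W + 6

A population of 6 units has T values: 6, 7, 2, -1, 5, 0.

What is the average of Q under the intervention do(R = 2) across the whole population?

-23

Under do(R=2), R's equation is replaced by R=2 for every unit. Per-unit Q: -40, -46, -16, 2, -34, -4. Mean = -23.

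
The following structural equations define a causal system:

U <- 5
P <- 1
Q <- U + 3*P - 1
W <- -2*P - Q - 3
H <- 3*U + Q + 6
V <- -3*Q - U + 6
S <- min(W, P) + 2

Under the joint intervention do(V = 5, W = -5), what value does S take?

-3

Under do(V = 5, W = -5), each intervened variable's structural equation is replaced by its fixed value.
S = min(W, P) + 2  [with W=-5, P=1]  = -3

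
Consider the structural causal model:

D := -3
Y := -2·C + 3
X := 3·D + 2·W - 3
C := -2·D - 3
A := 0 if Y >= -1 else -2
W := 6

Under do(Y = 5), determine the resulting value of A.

The intervention breaks the incoming arrows to Y: Y := -2·C + 3 no longer applies, and Y = 5.
A = 0 if Y >= -1 else -2  [with Y=5]  = 0

0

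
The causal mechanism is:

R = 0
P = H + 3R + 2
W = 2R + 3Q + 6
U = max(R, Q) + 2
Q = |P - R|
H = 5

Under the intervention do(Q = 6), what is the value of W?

Intervening sets Q = 6 and removes its equation (Q = |P - R|).
W = 2R + 3Q + 6  [with R=0, Q=6]  = 24

24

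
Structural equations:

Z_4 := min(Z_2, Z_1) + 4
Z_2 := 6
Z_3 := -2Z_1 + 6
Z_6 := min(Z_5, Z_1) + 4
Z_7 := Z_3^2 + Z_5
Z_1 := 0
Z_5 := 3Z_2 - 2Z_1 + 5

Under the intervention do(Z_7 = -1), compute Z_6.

4

Intervening sets Z_7 = -1 and removes its equation (Z_7 := Z_3^2 + Z_5).
Since Z_6 is not a descendant of the intervened variable, it is unaffected.
Z_5 = 3Z_2 - 2Z_1 + 5  [with Z_2=6, Z_1=0]  = 23
Z_6 = min(Z_5, Z_1) + 4  [with Z_5=23, Z_1=0]  = 4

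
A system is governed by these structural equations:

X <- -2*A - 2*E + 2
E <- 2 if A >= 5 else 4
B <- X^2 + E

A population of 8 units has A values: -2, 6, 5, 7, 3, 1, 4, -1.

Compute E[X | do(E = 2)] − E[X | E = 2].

6.25

do(E=2) breaks E's dependence on A. With E=2 fixed, X across the units is 2, -14, -12, -16, -8, -4, -10, 0, mean -7.75.
E[X|E=2] averages over only the 3 units with E=2 (A = 6, 5, 7): X = -14, -12, -16, mean -14.
Difference = -7.75 − (-14) = 6.25.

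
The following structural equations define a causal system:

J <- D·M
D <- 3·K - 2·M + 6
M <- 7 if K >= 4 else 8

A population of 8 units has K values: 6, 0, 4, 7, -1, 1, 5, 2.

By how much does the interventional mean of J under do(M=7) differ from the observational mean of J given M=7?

Every unit gets M=7 under the intervention. J values become 70, -56, 28, 91, -77, -35, 49, -14; E[J|do(M=7)] = 7.
Conditioning on M=7 selects the 4 unit(s) with K ∈ {6, 4, 7, 5}. Their J values: 70, 28, 91, 49. Mean = 59.5.
Difference = 7 − 59.5 = -52.5.

-52.5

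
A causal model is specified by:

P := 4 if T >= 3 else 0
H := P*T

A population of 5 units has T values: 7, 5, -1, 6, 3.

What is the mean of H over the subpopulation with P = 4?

Conditioning on P=4 selects the 4 unit(s) with T ∈ {7, 5, 6, 3}. Their H values: 28, 20, 24, 12. Mean = 21.

21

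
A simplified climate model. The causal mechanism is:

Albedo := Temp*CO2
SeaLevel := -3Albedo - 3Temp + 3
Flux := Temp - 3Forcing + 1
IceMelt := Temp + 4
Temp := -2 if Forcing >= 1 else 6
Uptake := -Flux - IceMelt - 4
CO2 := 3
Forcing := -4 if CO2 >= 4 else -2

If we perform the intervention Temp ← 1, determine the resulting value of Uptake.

-17

The intervention breaks the incoming arrows to Temp: Temp := -2 if Forcing >= 1 else 6 no longer applies, and Temp = 1.
Forcing = -4 if CO2 >= 4 else -2  [with CO2=3]  = -2
IceMelt = Temp + 4  [with Temp=1]  = 5
Flux = Temp - 3Forcing + 1  [with Temp=1, Forcing=-2]  = 8
Uptake = -Flux - IceMelt - 4  [with Flux=8, IceMelt=5]  = -17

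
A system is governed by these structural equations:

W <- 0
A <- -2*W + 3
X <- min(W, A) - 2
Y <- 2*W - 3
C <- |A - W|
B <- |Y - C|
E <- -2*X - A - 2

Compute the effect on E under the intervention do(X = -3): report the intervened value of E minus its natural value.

2

The intervention breaks the incoming arrows to X: X <- min(W, A) - 2 no longer applies, and X = -3.
A = -2*W + 3  [with W=0]  = 3
E = -2*X - A - 2  [with X=-3, A=3]  = 1
Without intervention: A = -2*W + 3  [with W=0]  = 3; X = min(W, A) - 2  [with W=0, A=3]  = -2; E = -2*X - A - 2  [with X=-2, A=3]  = -1.
Change = 1 − (-1) = 2.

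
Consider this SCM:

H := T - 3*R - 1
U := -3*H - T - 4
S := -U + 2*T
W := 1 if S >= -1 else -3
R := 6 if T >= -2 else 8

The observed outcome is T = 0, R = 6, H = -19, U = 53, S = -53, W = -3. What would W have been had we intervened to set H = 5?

The intervention breaks the incoming arrows to H: H := T - 3*R - 1 no longer applies, and H = 5.
U = -3*H - T - 4  [with H=5, T=0]  = -19
S = -U + 2*T  [with U=-19, T=0]  = 19
W = 1 if S >= -1 else -3  [with S=19]  = 1

1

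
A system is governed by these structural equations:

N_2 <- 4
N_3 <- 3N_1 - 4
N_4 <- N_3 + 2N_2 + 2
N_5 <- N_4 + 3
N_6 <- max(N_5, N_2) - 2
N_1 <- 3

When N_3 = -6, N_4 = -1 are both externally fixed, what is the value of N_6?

2

Setting N_3 = -6, N_4 = -1 by intervention discards those variables' equations.
N_5 = N_4 + 3  [with N_4=-1]  = 2
N_6 = max(N_5, N_2) - 2  [with N_5=2, N_2=4]  = 2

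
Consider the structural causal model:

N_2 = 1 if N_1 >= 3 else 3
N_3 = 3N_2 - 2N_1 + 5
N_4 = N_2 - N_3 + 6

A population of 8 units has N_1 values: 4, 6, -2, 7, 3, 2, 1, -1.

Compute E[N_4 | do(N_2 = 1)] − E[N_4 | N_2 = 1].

The intervention sets N_2=1 in all 8 units regardless of N_1. Recomputing N_4 per unit gives 7, 11, -5, 13, 5, 3, 1, -3; average 4.
Conditioning on N_2=1 selects the 4 unit(s) with N_1 ∈ {4, 6, 7, 3}. Their N_4 values: 7, 11, 13, 5. Mean = 9.
Difference = 4 − 9 = -5.

-5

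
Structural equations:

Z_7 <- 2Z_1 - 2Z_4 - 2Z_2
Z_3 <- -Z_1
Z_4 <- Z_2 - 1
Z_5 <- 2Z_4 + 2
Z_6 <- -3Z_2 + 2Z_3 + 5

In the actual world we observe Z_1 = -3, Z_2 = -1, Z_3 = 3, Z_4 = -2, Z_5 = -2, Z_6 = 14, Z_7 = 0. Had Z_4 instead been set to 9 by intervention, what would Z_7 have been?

-22

The intervention breaks the incoming arrows to Z_4: Z_4 <- Z_2 - 1 no longer applies, and Z_4 = 9.
Z_7 = 2Z_1 - 2Z_4 - 2Z_2  [with Z_1=-3, Z_4=9, Z_2=-1]  = -22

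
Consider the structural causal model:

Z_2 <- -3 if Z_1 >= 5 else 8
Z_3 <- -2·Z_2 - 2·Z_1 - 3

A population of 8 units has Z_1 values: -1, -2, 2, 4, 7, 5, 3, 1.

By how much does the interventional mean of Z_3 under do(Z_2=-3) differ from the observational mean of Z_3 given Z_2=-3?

Every unit gets Z_2=-3 under the intervention. Z_3 values become 5, 7, -1, -5, -11, -7, -3, 1; E[Z_3|do(Z_2=-3)] = -1.75.
Observing Z_2=-3 restricts to units where Z_2's equation naturally yields -3: Z_1 ∈ {7, 5}. In that subpopulation Z_3 = -11, -7, mean -9.
Difference = -1.75 − (-9) = 7.25.

7.25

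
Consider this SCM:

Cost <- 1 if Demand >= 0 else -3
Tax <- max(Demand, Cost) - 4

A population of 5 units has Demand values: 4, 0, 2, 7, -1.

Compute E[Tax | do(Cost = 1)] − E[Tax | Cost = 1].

Every unit gets Cost=1 under the intervention. Tax values become 0, -3, -2, 3, -3; E[Tax|do(Cost=1)] = -1.
Conditioning on Cost=1 selects the 4 unit(s) with Demand ∈ {4, 0, 2, 7}. Their Tax values: 0, -3, -2, 3. Mean = -0.5.
Difference = -1 − (-0.5) = -0.5.

-0.5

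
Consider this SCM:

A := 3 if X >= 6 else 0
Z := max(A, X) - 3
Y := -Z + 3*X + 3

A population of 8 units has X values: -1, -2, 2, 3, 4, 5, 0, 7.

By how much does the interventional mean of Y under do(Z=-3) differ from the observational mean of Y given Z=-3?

do(Z=-3) breaks Z's dependence on X. With Z=-3 fixed, Y across the units is 3, 0, 12, 15, 18, 21, 6, 27, mean 12.75.
Observing Z=-3 restricts to units where Z's equation naturally yields -3: X ∈ {-1, -2, 0}. In that subpopulation Y = 3, 0, 6, mean 3.
Difference = 12.75 − 3 = 9.75.

9.75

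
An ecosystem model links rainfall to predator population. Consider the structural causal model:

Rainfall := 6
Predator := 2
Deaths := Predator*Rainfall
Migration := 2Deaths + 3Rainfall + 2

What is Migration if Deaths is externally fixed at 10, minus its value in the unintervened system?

-4

The intervention breaks the incoming arrows to Deaths: Deaths := Predator*Rainfall no longer applies, and Deaths = 10.
Migration = 2Deaths + 3Rainfall + 2  [with Deaths=10, Rainfall=6]  = 40
Without intervention: Deaths = Predator*Rainfall  [with Predator=2, Rainfall=6]  = 12; Migration = 2Deaths + 3Rainfall + 2  [with Deaths=12, Rainfall=6]  = 44.
Change = 40 − 44 = -4.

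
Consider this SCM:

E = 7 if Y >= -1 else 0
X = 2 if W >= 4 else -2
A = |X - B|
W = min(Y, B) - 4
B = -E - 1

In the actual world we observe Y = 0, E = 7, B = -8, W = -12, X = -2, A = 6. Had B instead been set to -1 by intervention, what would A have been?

1

The intervention breaks the incoming arrows to B: B = -E - 1 no longer applies, and B = -1.
W = min(Y, B) - 4  [with Y=0, B=-1]  = -5
X = 2 if W >= 4 else -2  [with W=-5]  = -2
A = |X - B|  [with X=-2, B=-1]  = 1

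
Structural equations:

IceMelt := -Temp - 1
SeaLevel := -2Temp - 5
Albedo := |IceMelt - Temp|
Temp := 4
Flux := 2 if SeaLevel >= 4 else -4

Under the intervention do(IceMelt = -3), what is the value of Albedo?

The intervention breaks the incoming arrows to IceMelt: IceMelt := -Temp - 1 no longer applies, and IceMelt = -3.
Albedo = |IceMelt - Temp|  [with IceMelt=-3, Temp=4]  = 7

7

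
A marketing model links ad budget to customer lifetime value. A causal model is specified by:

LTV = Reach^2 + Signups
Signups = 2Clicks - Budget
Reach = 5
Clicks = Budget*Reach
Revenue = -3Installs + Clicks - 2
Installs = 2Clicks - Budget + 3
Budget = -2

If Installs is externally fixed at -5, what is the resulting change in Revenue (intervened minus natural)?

Under do(Installs=-5), the mechanism Installs = 2Clicks - Budget + 3 is discarded; Installs is fixed at -5.
Clicks = Budget*Reach  [with Budget=-2, Reach=5]  = -10
Revenue = -3Installs + Clicks - 2  [with Installs=-5, Clicks=-10]  = 3
Without intervention: Clicks = Budget*Reach  [with Budget=-2, Reach=5]  = -10; Installs = 2Clicks - Budget + 3  [with Clicks=-10, Budget=-2]  = -15; Revenue = -3Installs + Clicks - 2  [with Installs=-15, Clicks=-10]  = 33.
Change = 3 − 33 = -30.

-30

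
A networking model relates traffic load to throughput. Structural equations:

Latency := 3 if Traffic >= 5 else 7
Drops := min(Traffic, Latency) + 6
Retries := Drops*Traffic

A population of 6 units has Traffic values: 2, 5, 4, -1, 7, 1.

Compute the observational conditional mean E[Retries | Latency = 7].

Observing Latency=7 restricts to units where Latency's equation naturally yields 7: Traffic ∈ {2, 4, -1, 1}. In that subpopulation Retries = 16, 40, -5, 7, mean 14.5.

14.5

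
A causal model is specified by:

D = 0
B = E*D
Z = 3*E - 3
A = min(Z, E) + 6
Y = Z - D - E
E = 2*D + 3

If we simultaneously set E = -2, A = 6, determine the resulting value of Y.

-7

Setting E = -2, A = 6 by intervention discards those variables' equations.
Z = 3*E - 3  [with E=-2]  = -9
Y = Z - D - E  [with Z=-9, D=0, E=-2]  = -7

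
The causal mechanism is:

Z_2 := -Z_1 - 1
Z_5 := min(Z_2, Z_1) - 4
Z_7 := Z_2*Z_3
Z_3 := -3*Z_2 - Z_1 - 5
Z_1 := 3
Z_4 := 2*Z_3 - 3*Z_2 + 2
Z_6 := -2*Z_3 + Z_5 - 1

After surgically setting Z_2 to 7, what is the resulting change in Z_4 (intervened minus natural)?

Under do(Z_2=7), the mechanism Z_2 := -Z_1 - 1 is discarded; Z_2 is fixed at 7.
Z_3 = -3*Z_2 - Z_1 - 5  [with Z_2=7, Z_1=3]  = -29
Z_4 = 2*Z_3 - 3*Z_2 + 2  [with Z_3=-29, Z_2=7]  = -77
Without intervention: Z_2 = -Z_1 - 1  [with Z_1=3]  = -4; Z_3 = -3*Z_2 - Z_1 - 5  [with Z_2=-4, Z_1=3]  = 4; Z_4 = 2*Z_3 - 3*Z_2 + 2  [with Z_3=4, Z_2=-4]  = 22.
Change = -77 − 22 = -99.

-99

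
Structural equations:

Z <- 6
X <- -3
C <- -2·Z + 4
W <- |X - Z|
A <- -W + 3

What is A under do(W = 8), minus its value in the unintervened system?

1

Intervening sets W = 8 and removes its equation (W <- |X - Z|).
A = -W + 3  [with W=8]  = -5
Without intervention: W = |X - Z|  [with X=-3, Z=6]  = 9; A = -W + 3  [with W=9]  = -6.
Change = -5 − (-6) = 1.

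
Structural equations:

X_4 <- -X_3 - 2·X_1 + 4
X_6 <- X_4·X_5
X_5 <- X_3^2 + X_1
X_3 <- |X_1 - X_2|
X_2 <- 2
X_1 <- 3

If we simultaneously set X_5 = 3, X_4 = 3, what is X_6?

9

Setting X_5 = 3, X_4 = 3 by intervention discards those variables' equations.
X_6 = X_4·X_5  [with X_4=3, X_5=3]  = 9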